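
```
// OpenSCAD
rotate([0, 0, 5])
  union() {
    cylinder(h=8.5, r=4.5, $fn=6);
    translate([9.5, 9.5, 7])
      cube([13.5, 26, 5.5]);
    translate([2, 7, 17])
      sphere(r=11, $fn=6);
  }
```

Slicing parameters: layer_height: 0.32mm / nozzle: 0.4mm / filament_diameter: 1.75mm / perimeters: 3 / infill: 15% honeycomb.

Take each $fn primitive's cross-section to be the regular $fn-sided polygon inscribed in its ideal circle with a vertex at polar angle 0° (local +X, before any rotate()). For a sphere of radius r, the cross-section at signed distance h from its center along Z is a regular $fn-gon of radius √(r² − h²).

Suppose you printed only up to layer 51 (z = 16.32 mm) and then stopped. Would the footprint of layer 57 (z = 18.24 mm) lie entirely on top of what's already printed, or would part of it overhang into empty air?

entirely on top

Compare the two slices. At z = 16.32: the cylinder does not reach this height (z outside [0, 8.5]); the cube at (9.5, 9.5) is not intersected at this z (z outside [7, 12.5]); the r=11 sphere at (2, 7) contributes a regular 6-gon of circumradius √(11²−0.68²) = 10.979 (area = (6/2)·10.979²·sin(360°/6) = 313.17 mm²); Merging all regions: only the r=11 sphere at (2, 7) is present, so the union is just that shape — area = 313.17 mm²; (rotated 5° about Z; rotation is an isometry so areas/perimeters/island counts are preserved). At z = 18.24: the cylinder is not intersected at this z (z outside [0, 8.5]); the cube at (9.5, 9.5) is absent (z outside [7, 12.5]); the sphere at (2, 7): section is a regular 6-gon, circumradius = √(r²−h²) = √(11²−1.24²) = 10.930 (area = (6/2)·10.930²·sin(360°/6) = 310.37 mm²); Merging all regions: only the r=11 sphere at (2, 7) is present, so the union is just that shape — area = 310.37 mm²; (rotated 5° about Z; rotation is an isometry so areas/perimeters/island counts are preserved). Checking containment: the cross-section at z = 18.24 is a subset of the cross-section at z = 16.32.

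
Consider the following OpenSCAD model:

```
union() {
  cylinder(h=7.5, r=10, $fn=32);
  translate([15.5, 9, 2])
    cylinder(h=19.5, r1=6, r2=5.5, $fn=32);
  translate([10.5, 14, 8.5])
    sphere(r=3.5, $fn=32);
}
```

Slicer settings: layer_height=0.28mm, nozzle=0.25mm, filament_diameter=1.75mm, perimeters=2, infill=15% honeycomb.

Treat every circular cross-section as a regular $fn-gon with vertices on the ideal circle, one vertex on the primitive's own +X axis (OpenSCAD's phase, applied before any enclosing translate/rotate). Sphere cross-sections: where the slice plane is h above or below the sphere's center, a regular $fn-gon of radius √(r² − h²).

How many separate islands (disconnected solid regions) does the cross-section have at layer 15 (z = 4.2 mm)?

At z = 4.2 mm: the r=10 cylinder contributes a regular 32-gon of circumradius 10; the cone at (15.5, 9): at t=0.113 of its height the radius interpolates to r₁+(r₂−r₁)t = 5.944, giving a regular 32-gon of that circumradius; the sphere at (10.5, 14) does not reach this height (|z−center|=4.300 > r=3.5); Taking the union: the 2 present regions are separate (no shared area or edge), so areas and boundary lengths simply add and each stays a separate island — 2 connected regions. Overall, the cross-section has 2 separate islands. Island count = 2.

2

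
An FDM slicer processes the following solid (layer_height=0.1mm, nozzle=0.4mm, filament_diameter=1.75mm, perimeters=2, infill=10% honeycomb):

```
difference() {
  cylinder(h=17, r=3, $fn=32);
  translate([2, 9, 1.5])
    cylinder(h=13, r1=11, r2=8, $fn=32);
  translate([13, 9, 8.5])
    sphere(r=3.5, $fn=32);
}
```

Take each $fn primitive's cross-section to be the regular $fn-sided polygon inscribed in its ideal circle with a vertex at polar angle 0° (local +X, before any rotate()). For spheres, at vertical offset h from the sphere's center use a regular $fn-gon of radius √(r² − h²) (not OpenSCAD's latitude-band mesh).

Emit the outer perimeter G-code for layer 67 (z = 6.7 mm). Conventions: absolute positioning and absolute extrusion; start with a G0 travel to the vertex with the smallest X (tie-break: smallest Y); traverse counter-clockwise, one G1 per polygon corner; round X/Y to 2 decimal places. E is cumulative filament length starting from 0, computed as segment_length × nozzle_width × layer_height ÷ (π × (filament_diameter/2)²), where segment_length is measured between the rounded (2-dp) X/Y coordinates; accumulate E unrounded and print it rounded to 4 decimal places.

G0 X-3.00 Y0.00 Z6.70
G1 X-2.94 Y-0.59 E0.0099
G1 X-2.77 Y-1.15 E0.0196
G1 X-2.49 Y-1.67 E0.0294
G1 X-2.12 Y-2.12 E0.0391
G1 X-1.67 Y-2.49 E0.0488
G1 X-1.15 Y-2.77 E0.0586
G1 X-0.59 Y-2.94 E0.0683
G1 X0.00 Y-3.00 E0.0782
G1 X0.59 Y-2.94 E0.0881
G1 X1.15 Y-2.77 E0.0978
G1 X1.67 Y-2.49 E0.1076
G1 X2.12 Y-2.12 E0.1173
G1 X2.49 Y-1.67 E0.1270
G1 X2.77 Y-1.15 E0.1368
G1 X2.90 Y-0.71 E0.1445
G1 X2.00 Y-0.80 E0.1595
G1 X0.09 Y-0.61 E0.1914
G1 X-1.75 Y-0.05 E0.2234
G1 X-2.94 Y0.58 E0.2458
G1 X-3.00 Y0.00 E0.2555

At z = 6.7 mm: the cylinder: section is a regular 32-gon, circumradius r=3; the cone at (2, 9) (r1=11→r2=8) has section circumradius 9.800 here — a regular 32-gon; the r=3.5 sphere at (13, 9) contributes a regular 32-gon of circumradius √(3.5²−1.8²) = 3.002; Subtracting the remaining from the first: starting from the r=3 cylinder, the cone at (2, 9) partially overlaps it — only the 16.40 mm² overlap (of its 299.78 mm²) is removed, clipping the outline; the r=3.5 sphere at (13, 9) misses the remaining region (no effect) — 1 connected region. The outline is a single polygon with 20 vertices. Extrusion per mm of travel: 0.4 × 0.1 / (π × 0.875²) = 0.016630. Accumulating E over each segment gives final E = 0.2555.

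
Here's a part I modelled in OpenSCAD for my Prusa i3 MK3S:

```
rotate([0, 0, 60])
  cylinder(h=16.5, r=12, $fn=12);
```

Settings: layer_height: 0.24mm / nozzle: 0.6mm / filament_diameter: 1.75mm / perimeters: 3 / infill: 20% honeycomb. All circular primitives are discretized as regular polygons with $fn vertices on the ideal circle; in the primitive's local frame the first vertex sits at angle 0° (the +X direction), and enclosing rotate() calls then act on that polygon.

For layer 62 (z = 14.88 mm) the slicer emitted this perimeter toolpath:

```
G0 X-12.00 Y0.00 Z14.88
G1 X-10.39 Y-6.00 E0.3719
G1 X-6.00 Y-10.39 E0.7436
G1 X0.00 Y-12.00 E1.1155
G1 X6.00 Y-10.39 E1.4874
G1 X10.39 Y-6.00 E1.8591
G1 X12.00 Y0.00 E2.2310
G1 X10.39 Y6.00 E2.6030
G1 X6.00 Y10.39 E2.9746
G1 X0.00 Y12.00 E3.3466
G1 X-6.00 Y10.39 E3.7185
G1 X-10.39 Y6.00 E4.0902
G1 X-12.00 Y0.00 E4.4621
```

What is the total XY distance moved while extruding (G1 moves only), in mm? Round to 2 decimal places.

74.53 mm

Sum the Euclidean lengths of each G1 segment: total = 74.53 mm.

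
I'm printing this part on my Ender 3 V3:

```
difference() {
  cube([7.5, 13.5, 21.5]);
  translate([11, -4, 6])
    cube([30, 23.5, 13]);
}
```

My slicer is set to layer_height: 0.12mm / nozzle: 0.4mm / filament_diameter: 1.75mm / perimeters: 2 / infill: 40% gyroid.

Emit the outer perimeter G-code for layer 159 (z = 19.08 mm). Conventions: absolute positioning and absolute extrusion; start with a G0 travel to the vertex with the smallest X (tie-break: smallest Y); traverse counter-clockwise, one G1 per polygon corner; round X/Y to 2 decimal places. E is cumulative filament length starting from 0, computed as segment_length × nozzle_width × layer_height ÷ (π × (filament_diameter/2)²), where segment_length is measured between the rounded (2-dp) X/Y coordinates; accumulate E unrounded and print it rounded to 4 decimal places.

G0 X0.00 Y0.00 Z19.08
G1 X7.50 Y0.00 E0.1497
G1 X7.50 Y13.50 E0.4191
G1 X0.00 Y13.50 E0.5687
G1 X0.00 Y0.00 E0.8382

At z = 19.08 mm: the cube (footprint 7.5×13.5) is included at this height; the cube at (11, -4) is not intersected at this z (z outside [6, 19]); Taking the first minus the rest: none of the subtracted shapes is present at this height, so the 7.5×13.5 cube is unchanged — 1 connected region. The outline is a single polygon with 4 vertices. Extrusion per mm of travel: 0.4 × 0.12 / (π × 0.875²) = 0.019956. Accumulating E over each segment gives final E = 0.8382.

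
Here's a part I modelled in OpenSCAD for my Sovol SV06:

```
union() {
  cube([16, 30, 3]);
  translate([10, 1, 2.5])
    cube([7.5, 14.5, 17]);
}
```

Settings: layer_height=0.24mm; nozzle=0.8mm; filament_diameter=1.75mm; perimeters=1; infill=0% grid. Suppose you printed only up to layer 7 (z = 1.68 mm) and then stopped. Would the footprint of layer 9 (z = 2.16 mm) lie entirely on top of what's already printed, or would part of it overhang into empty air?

entirely on top

Compare the two slices. At z = 1.68: the 16×30 cube contributes its full rectangle (area 480.00 mm²); the cube at (10, 1) is not intersected at this z (z outside [2.5, 19.5]); Taking the union: only the 16×30 cube is present, so the union is just that shape — area = 480.00 mm². At z = 2.16: the cube (footprint 16×30) is included at this height (area 480.00 mm²); the cube at (10, 1) is absent (z outside [2.5, 19.5]); Merging all regions: only the 16×30 cube is present, so the union is just that shape — area = 480.00 mm². Checking containment: the cross-section at z = 2.16 is a subset of the cross-section at z = 1.68.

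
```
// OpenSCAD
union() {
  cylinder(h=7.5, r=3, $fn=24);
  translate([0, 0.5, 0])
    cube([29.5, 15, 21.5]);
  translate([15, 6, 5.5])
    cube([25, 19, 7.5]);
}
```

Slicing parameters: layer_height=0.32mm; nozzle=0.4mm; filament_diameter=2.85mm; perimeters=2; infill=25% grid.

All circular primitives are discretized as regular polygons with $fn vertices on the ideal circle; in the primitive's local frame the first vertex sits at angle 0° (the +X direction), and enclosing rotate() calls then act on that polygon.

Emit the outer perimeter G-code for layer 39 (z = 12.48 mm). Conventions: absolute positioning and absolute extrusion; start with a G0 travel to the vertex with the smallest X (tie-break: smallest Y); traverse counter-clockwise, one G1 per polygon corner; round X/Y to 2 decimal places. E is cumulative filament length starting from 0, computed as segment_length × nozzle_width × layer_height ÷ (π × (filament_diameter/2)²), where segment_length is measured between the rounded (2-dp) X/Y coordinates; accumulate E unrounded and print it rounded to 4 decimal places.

G0 X0.00 Y0.50 Z12.48
G1 X29.50 Y0.50 E0.5919
G1 X29.50 Y6.00 E0.7023
G1 X40.00 Y6.00 E0.9129
G1 X40.00 Y25.00 E1.2942
G1 X15.00 Y25.00 E1.7958
G1 X15.00 Y15.50 E1.9864
G1 X0.00 Y15.50 E2.2874
G1 X0.00 Y0.50 E2.5883

At z = 12.48 mm: the cylinder is not intersected at this z (z outside [0, 7.5]); the 29.5×15 cube at (0, 0.5) contributes its full rectangle; the 25×19 cube at (15, 6) contributes its full rectangle; Merging all regions: the regions partially overlap (shared area 137.75 mm²), so overlapping operands fuse into one piece — 1 connected region. The outline is a single polygon with 8 vertices. Extrusion per mm of travel: 0.4 × 0.32 / (π × 1.425²) = 0.020065. Accumulating E over each segment gives final E = 2.5883.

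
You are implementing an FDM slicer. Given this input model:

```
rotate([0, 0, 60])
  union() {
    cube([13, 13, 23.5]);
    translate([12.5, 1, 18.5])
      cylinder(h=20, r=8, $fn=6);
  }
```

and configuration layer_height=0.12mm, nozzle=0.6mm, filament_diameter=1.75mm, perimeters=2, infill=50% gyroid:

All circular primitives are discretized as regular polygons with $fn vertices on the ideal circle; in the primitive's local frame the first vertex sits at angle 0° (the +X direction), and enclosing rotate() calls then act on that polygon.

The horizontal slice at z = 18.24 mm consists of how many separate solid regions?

At z = 18.24 mm: the cube is present — its section is the full 13×13 rectangle; the cylinder at (12.5, 1) is absent (z outside [18.5, 38.5]); Merging all regions: only the 13×13 cube is present, so the union is just that shape — 1 connected region; (rotated 60° about Z; rotation is an isometry so areas/perimeters/island counts are preserved). The result has 1 disconnected region.

1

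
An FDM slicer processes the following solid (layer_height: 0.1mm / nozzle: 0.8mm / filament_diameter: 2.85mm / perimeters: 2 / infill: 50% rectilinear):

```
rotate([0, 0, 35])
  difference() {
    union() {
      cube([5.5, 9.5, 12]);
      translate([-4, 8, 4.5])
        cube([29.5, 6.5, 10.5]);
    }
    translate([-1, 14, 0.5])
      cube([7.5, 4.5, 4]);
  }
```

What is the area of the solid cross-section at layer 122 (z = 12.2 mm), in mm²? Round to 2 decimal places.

191.75 mm²

At z = 12.2 mm: the cube is not intersected at this z (z outside [0, 12]); the cube at (-4, 8) (footprint 29.5×6.5) is included at this height (area 191.75 mm²); Merging all regions: only the 29.5×6.5 cube at (-4, 8) is present, so the union is just that shape — area = 191.75 mm²; the cube at (-1, 14) is absent (z outside [0.5, 4.5]); Subtracting the remaining from the first: none of the subtracted shapes is present at this height, so that combined region is unchanged — area = 191.75 mm²; (rotated 35° about Z; rotation is an isometry so areas/perimeters/island counts are preserved). Overall, the cross-section is a single solid region. Net area = 191.75 mm².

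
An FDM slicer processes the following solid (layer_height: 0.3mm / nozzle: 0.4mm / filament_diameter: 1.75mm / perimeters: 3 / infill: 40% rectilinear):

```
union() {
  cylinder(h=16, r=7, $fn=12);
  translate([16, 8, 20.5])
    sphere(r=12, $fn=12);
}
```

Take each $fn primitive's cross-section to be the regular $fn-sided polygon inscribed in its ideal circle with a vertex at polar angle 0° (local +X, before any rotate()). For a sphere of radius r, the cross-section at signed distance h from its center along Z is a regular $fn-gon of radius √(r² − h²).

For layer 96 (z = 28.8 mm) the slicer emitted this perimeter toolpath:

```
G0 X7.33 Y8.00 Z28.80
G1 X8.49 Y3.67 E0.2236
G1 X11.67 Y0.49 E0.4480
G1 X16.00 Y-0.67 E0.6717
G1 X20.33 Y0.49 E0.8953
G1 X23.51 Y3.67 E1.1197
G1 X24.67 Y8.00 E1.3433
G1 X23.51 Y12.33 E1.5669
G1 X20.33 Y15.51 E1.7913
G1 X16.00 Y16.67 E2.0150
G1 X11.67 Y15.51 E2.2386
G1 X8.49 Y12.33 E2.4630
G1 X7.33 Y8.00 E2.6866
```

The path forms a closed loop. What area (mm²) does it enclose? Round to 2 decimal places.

225.47 mm²

Apply the shoelace formula to the sequence of (X, Y) vertices; enclosed area = 225.47 mm².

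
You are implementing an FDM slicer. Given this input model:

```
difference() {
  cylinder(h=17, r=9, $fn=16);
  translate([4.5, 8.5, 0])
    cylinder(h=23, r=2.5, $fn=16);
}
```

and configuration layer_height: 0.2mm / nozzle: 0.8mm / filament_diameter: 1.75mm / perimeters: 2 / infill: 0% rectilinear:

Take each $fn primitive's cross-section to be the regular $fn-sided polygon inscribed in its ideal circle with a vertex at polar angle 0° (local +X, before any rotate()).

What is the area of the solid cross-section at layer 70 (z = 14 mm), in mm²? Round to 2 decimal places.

242.45 mm²

At z = 14 mm: the r=9 cylinder contributes a regular 16-gon of circumradius 9 (area = (16/2)·9.000²·sin(360°/16) = 247.98 mm²); the cylinder at (4.5, 8.5): section is a regular 16-gon, circumradius r=2.5 (area = (16/2)·2.500²·sin(360°/16) = 19.13 mm²); Taking the first minus the rest: starting from the r=9 cylinder (247.98 mm²), the r=2.5 cylinder at (4.5, 8.5) partially overlaps it — only the 5.53 mm² overlap (of its 19.13 mm²) is removed, clipping the outline — area = 242.45 mm². Overall, the cross-section is a single solid region. Net area = 242.45 mm².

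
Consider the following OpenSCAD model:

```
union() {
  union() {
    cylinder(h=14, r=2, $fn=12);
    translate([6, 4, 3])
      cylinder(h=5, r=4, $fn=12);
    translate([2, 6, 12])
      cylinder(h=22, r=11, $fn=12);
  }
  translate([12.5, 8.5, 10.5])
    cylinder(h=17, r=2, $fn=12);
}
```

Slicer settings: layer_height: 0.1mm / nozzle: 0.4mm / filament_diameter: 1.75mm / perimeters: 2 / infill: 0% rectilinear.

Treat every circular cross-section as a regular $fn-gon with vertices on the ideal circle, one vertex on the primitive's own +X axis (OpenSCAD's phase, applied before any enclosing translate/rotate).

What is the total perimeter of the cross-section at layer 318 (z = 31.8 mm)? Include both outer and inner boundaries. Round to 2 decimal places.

68.33 mm

At z = 31.8 mm: the cylinder is not intersected at this z (z outside [0, 14]); the cylinder at (6, 4) is not intersected at this z (z outside [3, 8]); the r=11 cylinder at (2, 6) contributes a regular 12-gon of circumradius 11 (perimeter = 2·12·11.000·sin(180°/12) = 68.33 mm); Combining (union): only the r=11 cylinder at (2, 6) is present, so the union is just that shape — boundary = 68.33 mm; the cylinder at (12.5, 8.5) does not reach this height (z outside [10.5, 27.5]); Taking the union: only that combined region is present, so the union is just that shape — boundary = 68.33 mm. Overall, the cross-section is a single solid region. Total boundary length (outer) = 68.33 mm.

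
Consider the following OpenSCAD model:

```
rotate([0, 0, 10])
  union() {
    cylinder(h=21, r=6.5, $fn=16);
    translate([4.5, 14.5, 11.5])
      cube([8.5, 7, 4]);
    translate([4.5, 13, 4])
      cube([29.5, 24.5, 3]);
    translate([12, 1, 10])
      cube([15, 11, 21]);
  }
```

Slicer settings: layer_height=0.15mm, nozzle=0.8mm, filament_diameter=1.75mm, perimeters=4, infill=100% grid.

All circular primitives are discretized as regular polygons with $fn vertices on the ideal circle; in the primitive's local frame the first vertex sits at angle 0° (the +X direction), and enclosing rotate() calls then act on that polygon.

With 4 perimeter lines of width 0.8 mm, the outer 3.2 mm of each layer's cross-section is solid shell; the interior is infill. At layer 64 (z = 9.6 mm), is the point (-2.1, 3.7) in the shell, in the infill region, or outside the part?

At z = 9.6 mm: the r=6.5 cylinder contributes a regular 16-gon of circumradius 6.5; the cube at (4.5, 14.5) is absent (z outside [11.5, 15.5]); the cube at (4.5, 13) is not intersected at this z (z outside [4, 7]); the cube at (12, 1) is not intersected at this z (z outside [10, 31]); Merging all regions: only the r=6.5 cylinder is present, so the union is just that shape — 1 connected region; (whole slice rotated 10° about Z — lengths, areas and connectivity unchanged). Overall, the cross-section is a single solid region. Undo the 10° rotation: the query point maps to (-1.426, 4.008) in the un-rotated model frame. The nearest boundary edge runs (0.00, 6.50)→(-2.49, 6.01); distance from the point to it = 2.17 mm. The point is inside the cross-section, 2.17 mm from the nearest boundary — within the 3.2 mm shell band (4 × 0.8).

shell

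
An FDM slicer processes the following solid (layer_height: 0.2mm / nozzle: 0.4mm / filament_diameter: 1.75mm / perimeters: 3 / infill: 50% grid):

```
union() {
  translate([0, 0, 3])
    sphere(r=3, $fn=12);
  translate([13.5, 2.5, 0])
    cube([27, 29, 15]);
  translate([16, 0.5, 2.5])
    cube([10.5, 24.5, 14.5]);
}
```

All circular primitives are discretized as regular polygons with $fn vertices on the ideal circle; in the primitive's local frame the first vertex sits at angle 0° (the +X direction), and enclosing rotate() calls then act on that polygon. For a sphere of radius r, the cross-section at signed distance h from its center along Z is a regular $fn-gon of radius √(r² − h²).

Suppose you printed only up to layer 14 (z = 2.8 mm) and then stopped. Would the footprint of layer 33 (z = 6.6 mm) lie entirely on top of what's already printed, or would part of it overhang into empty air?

Compare the two slices. At z = 2.8: the sphere: section is a regular 12-gon, circumradius = √(r²−h²) = √(3²−0.2²) = 2.993 (area = (12/2)·2.993²·sin(360°/12) = 26.88 mm²); the cube at (13.5, 2.5) (footprint 27×29) is included at this height (area 783.00 mm²); the cube at (16, 0.5) is present — its section is the full 10.5×24.5 rectangle (area 257.25 mm²); Merging all regions: the regions partially overlap — summed areas 1067.13 mm² minus the doubly-counted overlap 236.25 mm² gives 830.88 mm² — area = 830.88 mm². At z = 6.6: the sphere is absent (|z−center|=3.600 > r=3); the cube at (13.5, 2.5) (footprint 27×29) is included at this height (area 783.00 mm²); the cube at (16, 0.5) (footprint 10.5×24.5) is included at this height (area 257.25 mm²); Merging all regions: the regions partially overlap — summed areas 1040.25 mm² minus the doubly-counted overlap 236.25 mm² gives 804.00 mm² — area = 804.00 mm². Checking containment: the cross-section at z = 6.6 is a subset of the cross-section at z = 2.8.

entirely on top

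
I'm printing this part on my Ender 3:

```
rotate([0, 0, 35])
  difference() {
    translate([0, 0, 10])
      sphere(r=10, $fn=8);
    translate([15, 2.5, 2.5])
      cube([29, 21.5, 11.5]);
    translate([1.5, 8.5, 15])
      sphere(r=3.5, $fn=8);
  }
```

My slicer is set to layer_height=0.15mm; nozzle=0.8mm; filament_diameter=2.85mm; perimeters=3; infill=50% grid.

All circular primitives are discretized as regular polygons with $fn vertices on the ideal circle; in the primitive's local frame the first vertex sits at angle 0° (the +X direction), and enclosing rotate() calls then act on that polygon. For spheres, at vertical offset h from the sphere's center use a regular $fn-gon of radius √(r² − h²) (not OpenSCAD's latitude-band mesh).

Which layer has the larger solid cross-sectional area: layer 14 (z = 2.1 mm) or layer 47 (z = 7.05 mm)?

layer 47 (z = 7.05 mm)

Layer 14 (z = 2.1): the r=10 sphere contributes a regular 8-gon of circumradius √(10²−7.9²) = 6.131 (area = (8/2)·6.131²·sin(360°/8) = 106.32 mm²); the cube at (15, 2.5) is not intersected at this z (z outside [2.5, 14]); the sphere at (1.5, 8.5) is absent (|z−center|=12.900 > r=3.5); Subtracting the remaining from the first: none of the subtracted shapes is present at this height, so the r=10 sphere is unchanged — area = 106.32 mm²; (whole slice rotated 35° about Z — lengths, areas and connectivity unchanged). So its area = 106.32 mm². Layer 47 (z = 7.05): the r=10 sphere contributes a regular 8-gon of circumradius √(10²−2.95²) = 9.555 (area = (8/2)·9.555²·sin(360°/8) = 258.23 mm²); the 29×21.5 cube at (15, 2.5) contributes its full rectangle (area 623.50 mm²); the sphere at (1.5, 8.5) does not reach this height (|z−center|=7.950 > r=3.5); Taking the first minus the rest: starting from the r=10 sphere (258.23 mm²), the 29×21.5 cube at (15, 2.5) misses the remaining region (no effect) — area = 258.23 mm²; (rotated 35° about Z; rotation is an isometry so areas/perimeters/island counts are preserved). So its area = 258.23 mm². Layer 47 is larger (258.23 vs 106.32 mm²).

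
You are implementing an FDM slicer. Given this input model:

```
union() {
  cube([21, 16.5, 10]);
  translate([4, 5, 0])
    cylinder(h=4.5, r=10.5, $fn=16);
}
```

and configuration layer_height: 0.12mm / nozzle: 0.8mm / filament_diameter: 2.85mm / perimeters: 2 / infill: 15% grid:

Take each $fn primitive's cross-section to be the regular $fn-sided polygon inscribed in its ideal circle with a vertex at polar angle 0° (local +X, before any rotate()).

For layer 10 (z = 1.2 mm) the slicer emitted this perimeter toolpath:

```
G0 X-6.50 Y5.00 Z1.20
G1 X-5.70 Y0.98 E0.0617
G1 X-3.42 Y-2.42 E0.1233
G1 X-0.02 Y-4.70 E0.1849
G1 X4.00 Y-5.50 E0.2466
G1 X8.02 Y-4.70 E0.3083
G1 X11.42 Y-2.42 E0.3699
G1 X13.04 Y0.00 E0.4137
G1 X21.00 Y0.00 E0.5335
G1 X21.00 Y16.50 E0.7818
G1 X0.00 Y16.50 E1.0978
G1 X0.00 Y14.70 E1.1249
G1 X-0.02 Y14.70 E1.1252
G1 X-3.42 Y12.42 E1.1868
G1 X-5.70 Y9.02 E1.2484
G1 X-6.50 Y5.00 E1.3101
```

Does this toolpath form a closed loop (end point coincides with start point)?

Start point (G0): (-6.50, 5.00). End point (last G1): the path returns to the start — closed.

yes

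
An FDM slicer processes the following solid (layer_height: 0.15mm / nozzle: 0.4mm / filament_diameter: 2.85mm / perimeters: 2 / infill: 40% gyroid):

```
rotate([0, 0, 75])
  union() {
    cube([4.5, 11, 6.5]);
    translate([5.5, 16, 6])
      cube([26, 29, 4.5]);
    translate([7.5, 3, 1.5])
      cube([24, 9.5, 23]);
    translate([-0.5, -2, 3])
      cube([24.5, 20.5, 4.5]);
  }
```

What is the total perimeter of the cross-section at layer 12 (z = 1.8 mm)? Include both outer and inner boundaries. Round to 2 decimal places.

98.00 mm

At z = 1.8 mm: the cube (footprint 4.5×11) is included at this height (perimeter 31.00 mm); the cube at (5.5, 16) does not reach this height (z outside [6, 10.5]); the 24×9.5 cube at (7.5, 3) contributes its full rectangle (perimeter 67.00 mm); the cube at (-0.5, -2) is absent (z outside [3, 7.5]); Taking the union: the 2 present regions are separate (no shared area or edge), so areas and boundary lengths simply add and each stays a separate island — boundary = 98.00 mm; (whole slice rotated 75° about Z — lengths, areas and connectivity unchanged). Overall, the cross-section has 2 separate islands. Total boundary length (outer) = 98.00 mm.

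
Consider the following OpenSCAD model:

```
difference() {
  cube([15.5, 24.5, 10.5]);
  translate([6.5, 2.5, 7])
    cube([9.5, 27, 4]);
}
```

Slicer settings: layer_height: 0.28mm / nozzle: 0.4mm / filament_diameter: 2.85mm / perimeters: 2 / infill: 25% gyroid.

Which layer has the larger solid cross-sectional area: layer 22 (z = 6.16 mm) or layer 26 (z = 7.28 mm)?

layer 22 (z = 6.16 mm)

Layer 22 (z = 6.16): the 15.5×24.5 cube contributes its full rectangle (area 379.75 mm²); the cube at (6.5, 2.5) does not reach this height (z outside [7, 11]); Taking the first minus the rest: none of the subtracted shapes is present at this height, so the 15.5×24.5 cube is unchanged — area = 379.75 mm². So its area = 379.75 mm². Layer 26 (z = 7.28): the cube is present — its section is the full 15.5×24.5 rectangle (area 379.75 mm²); the cube at (6.5, 2.5) (footprint 9.5×27) is included at this height (area 256.50 mm²); Taking the first minus the rest: starting from the 15.5×24.5 cube (379.75 mm²), the 9.5×27 cube at (6.5, 2.5) partially overlaps it — only the 198.00 mm² overlap (of its 256.50 mm²) is removed, clipping the outline — area = 181.75 mm². So its area = 181.75 mm². Layer 22 is larger (379.75 vs 181.75 mm²).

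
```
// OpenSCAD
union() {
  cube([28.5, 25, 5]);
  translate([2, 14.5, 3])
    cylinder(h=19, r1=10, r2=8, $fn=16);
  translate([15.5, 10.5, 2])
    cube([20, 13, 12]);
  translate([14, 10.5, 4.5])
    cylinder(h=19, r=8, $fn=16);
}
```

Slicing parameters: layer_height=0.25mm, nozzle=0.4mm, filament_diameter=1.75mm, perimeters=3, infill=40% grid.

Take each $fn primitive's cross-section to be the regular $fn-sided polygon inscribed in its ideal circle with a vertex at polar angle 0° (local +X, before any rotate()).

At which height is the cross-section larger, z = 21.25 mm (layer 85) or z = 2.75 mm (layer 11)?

Layer 85 (z = 21.25): the cube is absent (z outside [0, 5]); the cone at (2, 14.5): at t=0.961 of its height the radius interpolates to r₁+(r₂−r₁)t = 8.079, giving a regular 16-gon of that circumradius (area = (16/2)·8.079²·sin(360°/16) = 199.82 mm²); the cube at (15.5, 10.5) does not reach this height (z outside [2, 14]); the r=8 cylinder at (14, 10.5) gives a regular 16-gon of circumradius 8 (constant along its height) (area = (16/2)·8.000²·sin(360°/16) = 195.93 mm²); Combining (union): the regions partially overlap — summed areas 395.75 mm² minus the doubly-counted overlap 21.01 mm² gives 374.74 mm² — area = 374.74 mm². So its area = 374.74 mm². Layer 11 (z = 2.75): the cube is present — its section is the full 28.5×25 rectangle (area 712.50 mm²); the cone at (2, 14.5) does not reach this height (z outside [3, 22]); the cube at (15.5, 10.5) (footprint 20×13) is included at this height (area 260.00 mm²); the cylinder at (14, 10.5) does not reach this height (z outside [4.5, 23.5]); Combining (union): the regions partially overlap — summed areas 972.50 mm² minus the doubly-counted overlap 169.00 mm² gives 803.50 mm² — area = 803.50 mm². So its area = 803.50 mm². Layer 11 is larger (803.50 vs 374.74 mm²).

layer 11 (z = 2.75 mm)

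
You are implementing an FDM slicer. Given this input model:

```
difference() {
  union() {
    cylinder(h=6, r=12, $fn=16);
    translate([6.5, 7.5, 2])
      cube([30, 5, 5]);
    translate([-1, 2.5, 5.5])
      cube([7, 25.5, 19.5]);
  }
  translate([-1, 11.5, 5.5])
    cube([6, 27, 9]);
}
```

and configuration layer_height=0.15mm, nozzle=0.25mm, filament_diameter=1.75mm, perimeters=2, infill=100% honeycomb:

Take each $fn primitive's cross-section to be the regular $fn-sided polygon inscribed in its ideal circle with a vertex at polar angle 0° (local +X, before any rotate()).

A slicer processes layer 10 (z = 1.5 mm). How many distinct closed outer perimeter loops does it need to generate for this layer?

At z = 1.5 mm: the r=12 cylinder gives a regular 16-gon of circumradius 12 (constant along its height); the cube at (6.5, 7.5) is absent (z outside [2, 7]); the cube at (-1, 2.5) is not intersected at this z (z outside [5.5, 25]); Combining (union): only the r=12 cylinder is present, so the union is just that shape — 1 connected region; the cube at (-1, 11.5) does not reach this height (z outside [5.5, 14.5]); Taking the first minus the rest: none of the subtracted shapes is present at this height, so that combined region is unchanged — 1 connected region. The result has 1 disconnected region.

1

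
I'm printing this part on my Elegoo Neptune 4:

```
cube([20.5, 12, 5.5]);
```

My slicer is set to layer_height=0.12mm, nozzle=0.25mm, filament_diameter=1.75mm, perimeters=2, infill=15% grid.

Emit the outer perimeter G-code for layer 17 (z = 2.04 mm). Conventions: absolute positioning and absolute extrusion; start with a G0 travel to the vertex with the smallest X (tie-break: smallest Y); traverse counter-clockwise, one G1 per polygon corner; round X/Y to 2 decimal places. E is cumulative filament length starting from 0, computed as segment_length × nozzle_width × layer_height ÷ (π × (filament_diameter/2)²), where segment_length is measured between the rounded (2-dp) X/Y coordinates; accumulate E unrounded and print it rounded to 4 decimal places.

G0 X0.00 Y0.00 Z2.04
G1 X20.50 Y0.00 E0.2557
G1 X20.50 Y12.00 E0.4054
G1 X0.00 Y12.00 E0.6610
G1 X0.00 Y0.00 E0.8107

At z = 2.04 mm: the cube is present — its section is the full 20.5×12 rectangle. The outline is a single polygon with 4 vertices. Extrusion per mm of travel: 0.25 × 0.12 / (π × 0.875²) = 0.012473. Accumulating E over each segment gives final E = 0.8107.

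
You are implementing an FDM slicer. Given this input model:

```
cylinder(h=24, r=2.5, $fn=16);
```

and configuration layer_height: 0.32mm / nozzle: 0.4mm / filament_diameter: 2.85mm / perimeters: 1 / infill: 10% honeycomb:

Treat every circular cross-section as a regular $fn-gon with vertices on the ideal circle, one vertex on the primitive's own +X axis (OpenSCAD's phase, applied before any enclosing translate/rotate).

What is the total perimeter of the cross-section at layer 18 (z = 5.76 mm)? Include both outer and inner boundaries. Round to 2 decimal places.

At z = 5.76 mm: the r=2.5 cylinder contributes a regular 16-gon of circumradius 2.5 (perimeter = 2·16·2.500·sin(180°/16) = 15.61 mm). Overall, the cross-section is a single solid region. Total boundary length (outer) = 15.61 mm.

15.61 mm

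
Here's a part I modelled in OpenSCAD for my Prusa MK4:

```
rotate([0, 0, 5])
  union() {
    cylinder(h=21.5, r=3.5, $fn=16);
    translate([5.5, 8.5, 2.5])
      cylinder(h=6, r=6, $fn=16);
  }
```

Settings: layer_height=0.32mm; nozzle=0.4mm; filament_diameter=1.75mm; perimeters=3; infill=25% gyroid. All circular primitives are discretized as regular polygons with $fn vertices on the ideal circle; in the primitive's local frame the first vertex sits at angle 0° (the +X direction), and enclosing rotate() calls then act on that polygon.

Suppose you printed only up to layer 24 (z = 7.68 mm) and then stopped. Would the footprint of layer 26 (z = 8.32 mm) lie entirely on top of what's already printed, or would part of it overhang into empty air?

Compare the two slices. At z = 7.68: the r=3.5 cylinder gives a regular 16-gon of circumradius 3.5 (constant along its height) (area = (16/2)·3.500²·sin(360°/16) = 37.50 mm²); the cylinder at (5.5, 8.5): section is a regular 16-gon, circumradius r=6 (area = (16/2)·6.000²·sin(360°/16) = 110.21 mm²); Taking the union: the 2 present regions are separate (no shared area or edge), so areas and boundary lengths simply add and each stays a separate island — area = 147.72 mm²; (rotated 5° about Z; rotation is an isometry so areas/perimeters/island counts are preserved). At z = 8.32: the r=3.5 cylinder gives a regular 16-gon of circumradius 3.5 (constant along its height) (area = (16/2)·3.500²·sin(360°/16) = 37.50 mm²); the r=6 cylinder at (5.5, 8.5) contributes a regular 16-gon of circumradius 6 (area = (16/2)·6.000²·sin(360°/16) = 110.21 mm²); Taking the union: the 2 present regions are separate (no shared area or edge), so areas and boundary lengths simply add and each stays a separate island — area = 147.72 mm²; (whole slice rotated 5° about Z — lengths, areas and connectivity unchanged). Checking containment: the cross-section at z = 8.32 is a subset of the cross-section at z = 7.68.

entirely on top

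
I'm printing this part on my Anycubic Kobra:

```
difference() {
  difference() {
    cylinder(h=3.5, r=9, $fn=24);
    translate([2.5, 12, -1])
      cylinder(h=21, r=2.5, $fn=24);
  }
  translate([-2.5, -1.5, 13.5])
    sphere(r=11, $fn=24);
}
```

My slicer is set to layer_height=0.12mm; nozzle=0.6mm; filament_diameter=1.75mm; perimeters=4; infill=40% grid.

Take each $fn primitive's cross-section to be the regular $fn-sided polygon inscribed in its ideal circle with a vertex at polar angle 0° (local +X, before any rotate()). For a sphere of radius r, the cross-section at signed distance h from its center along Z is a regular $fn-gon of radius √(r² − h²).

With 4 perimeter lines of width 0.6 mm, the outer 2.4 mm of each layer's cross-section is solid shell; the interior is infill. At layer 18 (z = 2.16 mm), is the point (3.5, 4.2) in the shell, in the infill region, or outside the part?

infill

At z = 2.16 mm: the r=9 cylinder gives a regular 24-gon of circumradius 9 (constant along its height); the r=2.5 cylinder at (2.5, 12) gives a regular 24-gon of circumradius 2.5 (constant along its height); After the difference (first − rest): starting from the r=9 cylinder, the r=2.5 cylinder at (2.5, 12) misses the remaining region (no effect) — 1 connected region; the sphere at (-2.5, -1.5) is absent (|z−center|=11.340 > r=11); Taking the first minus the rest: none of the subtracted shapes is present at this height, so the result so far is unchanged — 1 connected region. Overall, the cross-section is a single solid region. The nearest boundary edge runs (4.50, 7.79)→(6.36, 6.36); distance from the point to it = 3.46 mm. The point is inside the cross-section and 3.46 mm from the nearest boundary — more than the 2.4 mm shell width (4 × 0.6), so it's in the infill interior.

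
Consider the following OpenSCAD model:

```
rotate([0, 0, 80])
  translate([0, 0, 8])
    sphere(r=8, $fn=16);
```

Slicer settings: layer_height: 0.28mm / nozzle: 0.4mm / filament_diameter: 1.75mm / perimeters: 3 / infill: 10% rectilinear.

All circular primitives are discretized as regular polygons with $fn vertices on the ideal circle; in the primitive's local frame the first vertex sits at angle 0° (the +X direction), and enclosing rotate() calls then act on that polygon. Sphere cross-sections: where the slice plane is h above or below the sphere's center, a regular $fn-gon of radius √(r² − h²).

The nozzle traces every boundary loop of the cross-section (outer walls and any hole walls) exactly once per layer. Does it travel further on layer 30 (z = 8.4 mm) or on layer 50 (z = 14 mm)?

Layer 30 (z = 8.4): the r=8 sphere slices to a regular 16-gon of circumradius 7.990 (√(r²−h²) with h=0.4 from center) (perimeter = 2·16·7.990·sin(180°/16) = 49.88 mm); (rotated 80° about Z; rotation is an isometry so areas/perimeters/island counts are preserved). So its perimeter = 49.88 mm. Layer 50 (z = 14): the sphere: section is a regular 16-gon, circumradius = √(r²−h²) = √(8²−6²) = 5.292 (perimeter = 2·16·5.292·sin(180°/16) = 33.03 mm); (whole slice rotated 80° about Z — lengths, areas and connectivity unchanged). So its perimeter = 33.03 mm. Layer 30 is larger (49.88 vs 33.03 mm).

layer 30 (z = 8.4 mm)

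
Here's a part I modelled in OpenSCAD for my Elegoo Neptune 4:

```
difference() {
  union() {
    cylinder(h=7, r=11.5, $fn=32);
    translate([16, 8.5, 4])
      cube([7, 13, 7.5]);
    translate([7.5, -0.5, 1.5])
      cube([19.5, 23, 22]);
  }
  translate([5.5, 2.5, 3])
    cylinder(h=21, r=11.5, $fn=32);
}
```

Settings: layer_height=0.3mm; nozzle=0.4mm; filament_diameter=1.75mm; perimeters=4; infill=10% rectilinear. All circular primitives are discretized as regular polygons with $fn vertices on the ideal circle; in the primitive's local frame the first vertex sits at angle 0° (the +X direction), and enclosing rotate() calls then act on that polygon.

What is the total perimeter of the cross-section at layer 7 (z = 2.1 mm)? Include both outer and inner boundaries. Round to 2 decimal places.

133.70 mm

At z = 2.1 mm: the r=11.5 cylinder gives a regular 32-gon of circumradius 11.5 (constant along its height) (perimeter = 2·32·11.500·sin(180°/32) = 72.14 mm); the cube at (16, 8.5) is not intersected at this z (z outside [4, 11.5]); the 19.5×23 cube at (7.5, -0.5) contributes its full rectangle (perimeter 85.00 mm); Combining (union): the regions partially overlap (shared area 25.83 mm²), so the edge portions inside another operand are dropped and the merged outline is re-measured after clipping — boundary = 133.70 mm; the cylinder at (5.5, 2.5) does not reach this height (z outside [3, 24]); Taking the first minus the rest: none of the subtracted shapes is present at this height, so the result so far is unchanged — boundary = 133.70 mm. Overall, the cross-section is a single solid region. Total boundary length (outer) = 133.70 mm.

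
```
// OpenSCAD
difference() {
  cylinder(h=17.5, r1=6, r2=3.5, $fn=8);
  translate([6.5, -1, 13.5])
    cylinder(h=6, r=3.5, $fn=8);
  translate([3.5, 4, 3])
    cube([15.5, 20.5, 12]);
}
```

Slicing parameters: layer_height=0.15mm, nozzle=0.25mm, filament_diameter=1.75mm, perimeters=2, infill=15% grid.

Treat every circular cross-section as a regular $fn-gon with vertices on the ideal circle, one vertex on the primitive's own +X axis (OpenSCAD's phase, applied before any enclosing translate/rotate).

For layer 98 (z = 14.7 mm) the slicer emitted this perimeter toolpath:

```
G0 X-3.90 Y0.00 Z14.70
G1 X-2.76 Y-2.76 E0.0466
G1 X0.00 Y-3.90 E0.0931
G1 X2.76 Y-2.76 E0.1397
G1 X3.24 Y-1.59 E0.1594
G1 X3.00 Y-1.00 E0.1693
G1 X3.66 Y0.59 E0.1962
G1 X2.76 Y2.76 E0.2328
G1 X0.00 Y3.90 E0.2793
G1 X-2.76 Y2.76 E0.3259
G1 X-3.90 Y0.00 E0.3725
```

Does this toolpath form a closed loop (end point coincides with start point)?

yes

Start point (G0): (-3.90, 0.00). End point (last G1): the path returns to the start — closed.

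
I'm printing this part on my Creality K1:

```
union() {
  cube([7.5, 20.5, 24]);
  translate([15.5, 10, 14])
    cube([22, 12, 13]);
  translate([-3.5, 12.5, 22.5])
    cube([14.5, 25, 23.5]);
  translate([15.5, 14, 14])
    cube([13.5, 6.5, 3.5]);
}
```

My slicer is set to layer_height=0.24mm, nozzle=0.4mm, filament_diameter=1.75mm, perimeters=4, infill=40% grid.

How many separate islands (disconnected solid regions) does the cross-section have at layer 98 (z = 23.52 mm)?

At z = 23.52 mm: the 7.5×20.5 cube contributes its full rectangle; the cube at (15.5, 10) is present — its section is the full 22×12 rectangle; the cube at (-3.5, 12.5) is present — its section is the full 14.5×25 rectangle; the cube at (15.5, 14) is not intersected at this z (z outside [14, 17.5]); Taking the union: the regions partially overlap (shared area 60.00 mm²), so overlapping operands fuse into one piece — 2 connected regions. Overall, the cross-section has 2 separate islands. Island count = 2.

2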